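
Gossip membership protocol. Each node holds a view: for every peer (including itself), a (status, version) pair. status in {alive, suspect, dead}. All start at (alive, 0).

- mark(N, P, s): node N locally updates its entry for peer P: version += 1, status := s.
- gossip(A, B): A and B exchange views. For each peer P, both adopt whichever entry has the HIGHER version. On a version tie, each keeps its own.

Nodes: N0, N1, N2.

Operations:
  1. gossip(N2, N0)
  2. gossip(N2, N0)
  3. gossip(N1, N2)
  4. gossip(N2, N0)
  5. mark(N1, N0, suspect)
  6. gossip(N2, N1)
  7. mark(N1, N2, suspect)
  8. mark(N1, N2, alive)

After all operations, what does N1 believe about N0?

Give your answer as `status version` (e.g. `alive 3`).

Op 1: gossip N2<->N0 -> N2.N0=(alive,v0) N2.N1=(alive,v0) N2.N2=(alive,v0) | N0.N0=(alive,v0) N0.N1=(alive,v0) N0.N2=(alive,v0)
Op 2: gossip N2<->N0 -> N2.N0=(alive,v0) N2.N1=(alive,v0) N2.N2=(alive,v0) | N0.N0=(alive,v0) N0.N1=(alive,v0) N0.N2=(alive,v0)
Op 3: gossip N1<->N2 -> N1.N0=(alive,v0) N1.N1=(alive,v0) N1.N2=(alive,v0) | N2.N0=(alive,v0) N2.N1=(alive,v0) N2.N2=(alive,v0)
Op 4: gossip N2<->N0 -> N2.N0=(alive,v0) N2.N1=(alive,v0) N2.N2=(alive,v0) | N0.N0=(alive,v0) N0.N1=(alive,v0) N0.N2=(alive,v0)
Op 5: N1 marks N0=suspect -> (suspect,v1)
Op 6: gossip N2<->N1 -> N2.N0=(suspect,v1) N2.N1=(alive,v0) N2.N2=(alive,v0) | N1.N0=(suspect,v1) N1.N1=(alive,v0) N1.N2=(alive,v0)
Op 7: N1 marks N2=suspect -> (suspect,v1)
Op 8: N1 marks N2=alive -> (alive,v2)

Answer: suspect 1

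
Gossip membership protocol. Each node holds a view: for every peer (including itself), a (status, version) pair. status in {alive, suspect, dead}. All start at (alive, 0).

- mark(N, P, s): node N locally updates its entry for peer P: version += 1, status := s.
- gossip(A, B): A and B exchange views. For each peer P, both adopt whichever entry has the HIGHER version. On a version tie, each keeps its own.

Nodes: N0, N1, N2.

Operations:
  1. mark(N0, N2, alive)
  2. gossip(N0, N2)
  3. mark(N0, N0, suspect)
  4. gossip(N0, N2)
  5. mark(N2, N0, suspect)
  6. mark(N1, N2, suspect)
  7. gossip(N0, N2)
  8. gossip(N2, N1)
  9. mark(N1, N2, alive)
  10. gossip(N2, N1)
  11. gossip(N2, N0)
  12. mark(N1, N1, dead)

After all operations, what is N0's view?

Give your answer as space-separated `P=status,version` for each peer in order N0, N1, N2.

Answer: N0=suspect,2 N1=alive,0 N2=alive,2

Derivation:
Op 1: N0 marks N2=alive -> (alive,v1)
Op 2: gossip N0<->N2 -> N0.N0=(alive,v0) N0.N1=(alive,v0) N0.N2=(alive,v1) | N2.N0=(alive,v0) N2.N1=(alive,v0) N2.N2=(alive,v1)
Op 3: N0 marks N0=suspect -> (suspect,v1)
Op 4: gossip N0<->N2 -> N0.N0=(suspect,v1) N0.N1=(alive,v0) N0.N2=(alive,v1) | N2.N0=(suspect,v1) N2.N1=(alive,v0) N2.N2=(alive,v1)
Op 5: N2 marks N0=suspect -> (suspect,v2)
Op 6: N1 marks N2=suspect -> (suspect,v1)
Op 7: gossip N0<->N2 -> N0.N0=(suspect,v2) N0.N1=(alive,v0) N0.N2=(alive,v1) | N2.N0=(suspect,v2) N2.N1=(alive,v0) N2.N2=(alive,v1)
Op 8: gossip N2<->N1 -> N2.N0=(suspect,v2) N2.N1=(alive,v0) N2.N2=(alive,v1) | N1.N0=(suspect,v2) N1.N1=(alive,v0) N1.N2=(suspect,v1)
Op 9: N1 marks N2=alive -> (alive,v2)
Op 10: gossip N2<->N1 -> N2.N0=(suspect,v2) N2.N1=(alive,v0) N2.N2=(alive,v2) | N1.N0=(suspect,v2) N1.N1=(alive,v0) N1.N2=(alive,v2)
Op 11: gossip N2<->N0 -> N2.N0=(suspect,v2) N2.N1=(alive,v0) N2.N2=(alive,v2) | N0.N0=(suspect,v2) N0.N1=(alive,v0) N0.N2=(alive,v2)
Op 12: N1 marks N1=dead -> (dead,v1)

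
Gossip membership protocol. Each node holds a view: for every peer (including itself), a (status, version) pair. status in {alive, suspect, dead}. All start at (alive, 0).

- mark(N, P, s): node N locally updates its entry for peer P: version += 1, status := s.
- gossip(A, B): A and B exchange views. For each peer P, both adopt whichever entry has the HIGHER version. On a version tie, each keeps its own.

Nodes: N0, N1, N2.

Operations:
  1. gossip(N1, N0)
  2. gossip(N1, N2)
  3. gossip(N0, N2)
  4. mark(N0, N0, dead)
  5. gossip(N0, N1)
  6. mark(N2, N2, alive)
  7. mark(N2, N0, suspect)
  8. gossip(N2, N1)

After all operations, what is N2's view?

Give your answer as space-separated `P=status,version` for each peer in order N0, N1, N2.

Answer: N0=suspect,1 N1=alive,0 N2=alive,1

Derivation:
Op 1: gossip N1<->N0 -> N1.N0=(alive,v0) N1.N1=(alive,v0) N1.N2=(alive,v0) | N0.N0=(alive,v0) N0.N1=(alive,v0) N0.N2=(alive,v0)
Op 2: gossip N1<->N2 -> N1.N0=(alive,v0) N1.N1=(alive,v0) N1.N2=(alive,v0) | N2.N0=(alive,v0) N2.N1=(alive,v0) N2.N2=(alive,v0)
Op 3: gossip N0<->N2 -> N0.N0=(alive,v0) N0.N1=(alive,v0) N0.N2=(alive,v0) | N2.N0=(alive,v0) N2.N1=(alive,v0) N2.N2=(alive,v0)
Op 4: N0 marks N0=dead -> (dead,v1)
Op 5: gossip N0<->N1 -> N0.N0=(dead,v1) N0.N1=(alive,v0) N0.N2=(alive,v0) | N1.N0=(dead,v1) N1.N1=(alive,v0) N1.N2=(alive,v0)
Op 6: N2 marks N2=alive -> (alive,v1)
Op 7: N2 marks N0=suspect -> (suspect,v1)
Op 8: gossip N2<->N1 -> N2.N0=(suspect,v1) N2.N1=(alive,v0) N2.N2=(alive,v1) | N1.N0=(dead,v1) N1.N1=(alive,v0) N1.N2=(alive,v1)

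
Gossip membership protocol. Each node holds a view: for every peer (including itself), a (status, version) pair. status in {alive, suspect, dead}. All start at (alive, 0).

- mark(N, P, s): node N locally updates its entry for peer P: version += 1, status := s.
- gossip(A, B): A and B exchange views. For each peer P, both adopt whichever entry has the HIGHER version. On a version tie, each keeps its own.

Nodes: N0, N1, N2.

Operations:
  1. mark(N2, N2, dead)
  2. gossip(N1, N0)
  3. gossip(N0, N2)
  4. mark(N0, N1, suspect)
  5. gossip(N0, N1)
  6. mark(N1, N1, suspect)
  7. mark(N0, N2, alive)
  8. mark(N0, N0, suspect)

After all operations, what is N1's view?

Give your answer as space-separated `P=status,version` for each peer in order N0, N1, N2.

Op 1: N2 marks N2=dead -> (dead,v1)
Op 2: gossip N1<->N0 -> N1.N0=(alive,v0) N1.N1=(alive,v0) N1.N2=(alive,v0) | N0.N0=(alive,v0) N0.N1=(alive,v0) N0.N2=(alive,v0)
Op 3: gossip N0<->N2 -> N0.N0=(alive,v0) N0.N1=(alive,v0) N0.N2=(dead,v1) | N2.N0=(alive,v0) N2.N1=(alive,v0) N2.N2=(dead,v1)
Op 4: N0 marks N1=suspect -> (suspect,v1)
Op 5: gossip N0<->N1 -> N0.N0=(alive,v0) N0.N1=(suspect,v1) N0.N2=(dead,v1) | N1.N0=(alive,v0) N1.N1=(suspect,v1) N1.N2=(dead,v1)
Op 6: N1 marks N1=suspect -> (suspect,v2)
Op 7: N0 marks N2=alive -> (alive,v2)
Op 8: N0 marks N0=suspect -> (suspect,v1)

Answer: N0=alive,0 N1=suspect,2 N2=dead,1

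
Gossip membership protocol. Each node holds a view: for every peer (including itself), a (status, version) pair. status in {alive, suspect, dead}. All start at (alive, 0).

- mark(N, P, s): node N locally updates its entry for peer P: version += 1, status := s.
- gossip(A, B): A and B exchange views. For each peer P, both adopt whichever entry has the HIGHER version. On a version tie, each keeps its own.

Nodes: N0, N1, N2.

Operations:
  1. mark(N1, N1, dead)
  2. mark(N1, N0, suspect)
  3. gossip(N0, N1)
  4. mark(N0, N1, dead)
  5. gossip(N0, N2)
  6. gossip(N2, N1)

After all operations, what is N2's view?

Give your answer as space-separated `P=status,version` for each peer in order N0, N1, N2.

Answer: N0=suspect,1 N1=dead,2 N2=alive,0

Derivation:
Op 1: N1 marks N1=dead -> (dead,v1)
Op 2: N1 marks N0=suspect -> (suspect,v1)
Op 3: gossip N0<->N1 -> N0.N0=(suspect,v1) N0.N1=(dead,v1) N0.N2=(alive,v0) | N1.N0=(suspect,v1) N1.N1=(dead,v1) N1.N2=(alive,v0)
Op 4: N0 marks N1=dead -> (dead,v2)
Op 5: gossip N0<->N2 -> N0.N0=(suspect,v1) N0.N1=(dead,v2) N0.N2=(alive,v0) | N2.N0=(suspect,v1) N2.N1=(dead,v2) N2.N2=(alive,v0)
Op 6: gossip N2<->N1 -> N2.N0=(suspect,v1) N2.N1=(dead,v2) N2.N2=(alive,v0) | N1.N0=(suspect,v1) N1.N1=(dead,v2) N1.N2=(alive,v0)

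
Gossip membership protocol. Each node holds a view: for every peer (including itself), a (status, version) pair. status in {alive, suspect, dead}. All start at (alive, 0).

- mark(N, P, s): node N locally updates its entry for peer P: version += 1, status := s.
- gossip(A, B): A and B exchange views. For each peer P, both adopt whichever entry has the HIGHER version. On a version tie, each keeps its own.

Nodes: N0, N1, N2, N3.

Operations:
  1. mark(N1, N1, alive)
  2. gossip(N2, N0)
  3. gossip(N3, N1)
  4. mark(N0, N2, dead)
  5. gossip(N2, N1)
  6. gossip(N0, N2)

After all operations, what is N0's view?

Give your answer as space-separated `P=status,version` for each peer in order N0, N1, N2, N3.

Answer: N0=alive,0 N1=alive,1 N2=dead,1 N3=alive,0

Derivation:
Op 1: N1 marks N1=alive -> (alive,v1)
Op 2: gossip N2<->N0 -> N2.N0=(alive,v0) N2.N1=(alive,v0) N2.N2=(alive,v0) N2.N3=(alive,v0) | N0.N0=(alive,v0) N0.N1=(alive,v0) N0.N2=(alive,v0) N0.N3=(alive,v0)
Op 3: gossip N3<->N1 -> N3.N0=(alive,v0) N3.N1=(alive,v1) N3.N2=(alive,v0) N3.N3=(alive,v0) | N1.N0=(alive,v0) N1.N1=(alive,v1) N1.N2=(alive,v0) N1.N3=(alive,v0)
Op 4: N0 marks N2=dead -> (dead,v1)
Op 5: gossip N2<->N1 -> N2.N0=(alive,v0) N2.N1=(alive,v1) N2.N2=(alive,v0) N2.N3=(alive,v0) | N1.N0=(alive,v0) N1.N1=(alive,v1) N1.N2=(alive,v0) N1.N3=(alive,v0)
Op 6: gossip N0<->N2 -> N0.N0=(alive,v0) N0.N1=(alive,v1) N0.N2=(dead,v1) N0.N3=(alive,v0) | N2.N0=(alive,v0) N2.N1=(alive,v1) N2.N2=(dead,v1) N2.N3=(alive,v0)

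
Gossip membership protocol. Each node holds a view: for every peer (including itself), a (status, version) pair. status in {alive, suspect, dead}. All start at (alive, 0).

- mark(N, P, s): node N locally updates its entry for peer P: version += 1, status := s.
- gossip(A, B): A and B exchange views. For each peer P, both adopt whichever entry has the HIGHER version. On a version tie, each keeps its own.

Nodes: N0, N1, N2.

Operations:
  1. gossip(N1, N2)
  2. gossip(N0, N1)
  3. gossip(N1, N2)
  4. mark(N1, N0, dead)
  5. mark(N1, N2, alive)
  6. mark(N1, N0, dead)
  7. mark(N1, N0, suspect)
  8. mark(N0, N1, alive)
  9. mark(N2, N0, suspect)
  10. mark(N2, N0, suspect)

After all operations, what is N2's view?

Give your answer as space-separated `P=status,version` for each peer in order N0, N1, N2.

Answer: N0=suspect,2 N1=alive,0 N2=alive,0

Derivation:
Op 1: gossip N1<->N2 -> N1.N0=(alive,v0) N1.N1=(alive,v0) N1.N2=(alive,v0) | N2.N0=(alive,v0) N2.N1=(alive,v0) N2.N2=(alive,v0)
Op 2: gossip N0<->N1 -> N0.N0=(alive,v0) N0.N1=(alive,v0) N0.N2=(alive,v0) | N1.N0=(alive,v0) N1.N1=(alive,v0) N1.N2=(alive,v0)
Op 3: gossip N1<->N2 -> N1.N0=(alive,v0) N1.N1=(alive,v0) N1.N2=(alive,v0) | N2.N0=(alive,v0) N2.N1=(alive,v0) N2.N2=(alive,v0)
Op 4: N1 marks N0=dead -> (dead,v1)
Op 5: N1 marks N2=alive -> (alive,v1)
Op 6: N1 marks N0=dead -> (dead,v2)
Op 7: N1 marks N0=suspect -> (suspect,v3)
Op 8: N0 marks N1=alive -> (alive,v1)
Op 9: N2 marks N0=suspect -> (suspect,v1)
Op 10: N2 marks N0=suspect -> (suspect,v2)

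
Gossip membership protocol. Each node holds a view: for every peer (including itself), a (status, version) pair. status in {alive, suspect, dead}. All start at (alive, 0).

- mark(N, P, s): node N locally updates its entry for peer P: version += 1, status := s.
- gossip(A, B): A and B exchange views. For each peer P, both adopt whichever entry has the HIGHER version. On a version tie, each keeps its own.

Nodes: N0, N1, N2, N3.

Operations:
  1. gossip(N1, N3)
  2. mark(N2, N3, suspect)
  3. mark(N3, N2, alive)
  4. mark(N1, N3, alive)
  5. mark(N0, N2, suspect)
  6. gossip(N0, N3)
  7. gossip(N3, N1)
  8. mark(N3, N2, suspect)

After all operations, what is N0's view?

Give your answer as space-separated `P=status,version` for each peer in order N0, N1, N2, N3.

Op 1: gossip N1<->N3 -> N1.N0=(alive,v0) N1.N1=(alive,v0) N1.N2=(alive,v0) N1.N3=(alive,v0) | N3.N0=(alive,v0) N3.N1=(alive,v0) N3.N2=(alive,v0) N3.N3=(alive,v0)
Op 2: N2 marks N3=suspect -> (suspect,v1)
Op 3: N3 marks N2=alive -> (alive,v1)
Op 4: N1 marks N3=alive -> (alive,v1)
Op 5: N0 marks N2=suspect -> (suspect,v1)
Op 6: gossip N0<->N3 -> N0.N0=(alive,v0) N0.N1=(alive,v0) N0.N2=(suspect,v1) N0.N3=(alive,v0) | N3.N0=(alive,v0) N3.N1=(alive,v0) N3.N2=(alive,v1) N3.N3=(alive,v0)
Op 7: gossip N3<->N1 -> N3.N0=(alive,v0) N3.N1=(alive,v0) N3.N2=(alive,v1) N3.N3=(alive,v1) | N1.N0=(alive,v0) N1.N1=(alive,v0) N1.N2=(alive,v1) N1.N3=(alive,v1)
Op 8: N3 marks N2=suspect -> (suspect,v2)

Answer: N0=alive,0 N1=alive,0 N2=suspect,1 N3=alive,0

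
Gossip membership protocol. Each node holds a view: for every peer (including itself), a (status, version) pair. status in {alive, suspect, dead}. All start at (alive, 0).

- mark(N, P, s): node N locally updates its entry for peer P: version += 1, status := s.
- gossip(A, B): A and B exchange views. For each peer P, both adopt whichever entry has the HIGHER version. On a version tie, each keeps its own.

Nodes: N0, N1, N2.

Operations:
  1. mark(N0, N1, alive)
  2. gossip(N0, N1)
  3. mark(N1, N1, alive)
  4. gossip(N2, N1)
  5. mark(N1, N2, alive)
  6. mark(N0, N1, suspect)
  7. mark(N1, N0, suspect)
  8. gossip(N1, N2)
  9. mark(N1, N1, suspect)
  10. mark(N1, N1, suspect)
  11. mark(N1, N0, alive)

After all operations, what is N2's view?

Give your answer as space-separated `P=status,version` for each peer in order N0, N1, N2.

Op 1: N0 marks N1=alive -> (alive,v1)
Op 2: gossip N0<->N1 -> N0.N0=(alive,v0) N0.N1=(alive,v1) N0.N2=(alive,v0) | N1.N0=(alive,v0) N1.N1=(alive,v1) N1.N2=(alive,v0)
Op 3: N1 marks N1=alive -> (alive,v2)
Op 4: gossip N2<->N1 -> N2.N0=(alive,v0) N2.N1=(alive,v2) N2.N2=(alive,v0) | N1.N0=(alive,v0) N1.N1=(alive,v2) N1.N2=(alive,v0)
Op 5: N1 marks N2=alive -> (alive,v1)
Op 6: N0 marks N1=suspect -> (suspect,v2)
Op 7: N1 marks N0=suspect -> (suspect,v1)
Op 8: gossip N1<->N2 -> N1.N0=(suspect,v1) N1.N1=(alive,v2) N1.N2=(alive,v1) | N2.N0=(suspect,v1) N2.N1=(alive,v2) N2.N2=(alive,v1)
Op 9: N1 marks N1=suspect -> (suspect,v3)
Op 10: N1 marks N1=suspect -> (suspect,v4)
Op 11: N1 marks N0=alive -> (alive,v2)

Answer: N0=suspect,1 N1=alive,2 N2=alive,1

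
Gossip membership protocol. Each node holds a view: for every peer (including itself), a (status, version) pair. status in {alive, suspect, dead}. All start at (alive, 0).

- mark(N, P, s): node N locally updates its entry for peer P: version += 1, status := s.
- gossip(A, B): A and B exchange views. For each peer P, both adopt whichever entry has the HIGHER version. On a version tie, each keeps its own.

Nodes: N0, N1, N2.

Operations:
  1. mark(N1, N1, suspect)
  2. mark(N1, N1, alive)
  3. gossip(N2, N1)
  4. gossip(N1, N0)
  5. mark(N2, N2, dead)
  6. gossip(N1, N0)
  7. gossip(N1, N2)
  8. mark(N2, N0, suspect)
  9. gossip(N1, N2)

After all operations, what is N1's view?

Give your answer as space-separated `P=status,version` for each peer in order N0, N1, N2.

Op 1: N1 marks N1=suspect -> (suspect,v1)
Op 2: N1 marks N1=alive -> (alive,v2)
Op 3: gossip N2<->N1 -> N2.N0=(alive,v0) N2.N1=(alive,v2) N2.N2=(alive,v0) | N1.N0=(alive,v0) N1.N1=(alive,v2) N1.N2=(alive,v0)
Op 4: gossip N1<->N0 -> N1.N0=(alive,v0) N1.N1=(alive,v2) N1.N2=(alive,v0) | N0.N0=(alive,v0) N0.N1=(alive,v2) N0.N2=(alive,v0)
Op 5: N2 marks N2=dead -> (dead,v1)
Op 6: gossip N1<->N0 -> N1.N0=(alive,v0) N1.N1=(alive,v2) N1.N2=(alive,v0) | N0.N0=(alive,v0) N0.N1=(alive,v2) N0.N2=(alive,v0)
Op 7: gossip N1<->N2 -> N1.N0=(alive,v0) N1.N1=(alive,v2) N1.N2=(dead,v1) | N2.N0=(alive,v0) N2.N1=(alive,v2) N2.N2=(dead,v1)
Op 8: N2 marks N0=suspect -> (suspect,v1)
Op 9: gossip N1<->N2 -> N1.N0=(suspect,v1) N1.N1=(alive,v2) N1.N2=(dead,v1) | N2.N0=(suspect,v1) N2.N1=(alive,v2) N2.N2=(dead,v1)

Answer: N0=suspect,1 N1=alive,2 N2=dead,1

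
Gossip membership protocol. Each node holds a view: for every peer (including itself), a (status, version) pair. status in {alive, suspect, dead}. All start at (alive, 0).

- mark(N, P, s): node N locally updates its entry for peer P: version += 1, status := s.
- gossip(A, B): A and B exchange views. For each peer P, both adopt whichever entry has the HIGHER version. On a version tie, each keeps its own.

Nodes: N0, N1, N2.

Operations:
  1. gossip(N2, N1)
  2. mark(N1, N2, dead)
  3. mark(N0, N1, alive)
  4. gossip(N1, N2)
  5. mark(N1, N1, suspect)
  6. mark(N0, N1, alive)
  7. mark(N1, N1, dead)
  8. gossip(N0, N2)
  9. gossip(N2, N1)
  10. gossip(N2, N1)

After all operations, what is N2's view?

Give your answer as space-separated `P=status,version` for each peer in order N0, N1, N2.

Op 1: gossip N2<->N1 -> N2.N0=(alive,v0) N2.N1=(alive,v0) N2.N2=(alive,v0) | N1.N0=(alive,v0) N1.N1=(alive,v0) N1.N2=(alive,v0)
Op 2: N1 marks N2=dead -> (dead,v1)
Op 3: N0 marks N1=alive -> (alive,v1)
Op 4: gossip N1<->N2 -> N1.N0=(alive,v0) N1.N1=(alive,v0) N1.N2=(dead,v1) | N2.N0=(alive,v0) N2.N1=(alive,v0) N2.N2=(dead,v1)
Op 5: N1 marks N1=suspect -> (suspect,v1)
Op 6: N0 marks N1=alive -> (alive,v2)
Op 7: N1 marks N1=dead -> (dead,v2)
Op 8: gossip N0<->N2 -> N0.N0=(alive,v0) N0.N1=(alive,v2) N0.N2=(dead,v1) | N2.N0=(alive,v0) N2.N1=(alive,v2) N2.N2=(dead,v1)
Op 9: gossip N2<->N1 -> N2.N0=(alive,v0) N2.N1=(alive,v2) N2.N2=(dead,v1) | N1.N0=(alive,v0) N1.N1=(dead,v2) N1.N2=(dead,v1)
Op 10: gossip N2<->N1 -> N2.N0=(alive,v0) N2.N1=(alive,v2) N2.N2=(dead,v1) | N1.N0=(alive,v0) N1.N1=(dead,v2) N1.N2=(dead,v1)

Answer: N0=alive,0 N1=alive,2 N2=dead,1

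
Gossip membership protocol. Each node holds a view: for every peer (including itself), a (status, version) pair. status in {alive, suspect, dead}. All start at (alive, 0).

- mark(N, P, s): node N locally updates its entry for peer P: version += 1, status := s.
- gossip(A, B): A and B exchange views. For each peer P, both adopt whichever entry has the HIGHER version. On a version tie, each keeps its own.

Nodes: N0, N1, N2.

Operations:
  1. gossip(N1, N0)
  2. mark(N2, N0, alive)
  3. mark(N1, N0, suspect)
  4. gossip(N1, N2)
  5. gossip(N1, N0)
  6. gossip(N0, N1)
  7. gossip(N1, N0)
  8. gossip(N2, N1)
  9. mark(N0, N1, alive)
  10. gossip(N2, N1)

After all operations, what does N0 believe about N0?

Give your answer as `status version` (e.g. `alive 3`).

Answer: suspect 1

Derivation:
Op 1: gossip N1<->N0 -> N1.N0=(alive,v0) N1.N1=(alive,v0) N1.N2=(alive,v0) | N0.N0=(alive,v0) N0.N1=(alive,v0) N0.N2=(alive,v0)
Op 2: N2 marks N0=alive -> (alive,v1)
Op 3: N1 marks N0=suspect -> (suspect,v1)
Op 4: gossip N1<->N2 -> N1.N0=(suspect,v1) N1.N1=(alive,v0) N1.N2=(alive,v0) | N2.N0=(alive,v1) N2.N1=(alive,v0) N2.N2=(alive,v0)
Op 5: gossip N1<->N0 -> N1.N0=(suspect,v1) N1.N1=(alive,v0) N1.N2=(alive,v0) | N0.N0=(suspect,v1) N0.N1=(alive,v0) N0.N2=(alive,v0)
Op 6: gossip N0<->N1 -> N0.N0=(suspect,v1) N0.N1=(alive,v0) N0.N2=(alive,v0) | N1.N0=(suspect,v1) N1.N1=(alive,v0) N1.N2=(alive,v0)
Op 7: gossip N1<->N0 -> N1.N0=(suspect,v1) N1.N1=(alive,v0) N1.N2=(alive,v0) | N0.N0=(suspect,v1) N0.N1=(alive,v0) N0.N2=(alive,v0)
Op 8: gossip N2<->N1 -> N2.N0=(alive,v1) N2.N1=(alive,v0) N2.N2=(alive,v0) | N1.N0=(suspect,v1) N1.N1=(alive,v0) N1.N2=(alive,v0)
Op 9: N0 marks N1=alive -> (alive,v1)
Op 10: gossip N2<->N1 -> N2.N0=(alive,v1) N2.N1=(alive,v0) N2.N2=(alive,v0) | N1.N0=(suspect,v1) N1.N1=(alive,v0) N1.N2=(alive,v0)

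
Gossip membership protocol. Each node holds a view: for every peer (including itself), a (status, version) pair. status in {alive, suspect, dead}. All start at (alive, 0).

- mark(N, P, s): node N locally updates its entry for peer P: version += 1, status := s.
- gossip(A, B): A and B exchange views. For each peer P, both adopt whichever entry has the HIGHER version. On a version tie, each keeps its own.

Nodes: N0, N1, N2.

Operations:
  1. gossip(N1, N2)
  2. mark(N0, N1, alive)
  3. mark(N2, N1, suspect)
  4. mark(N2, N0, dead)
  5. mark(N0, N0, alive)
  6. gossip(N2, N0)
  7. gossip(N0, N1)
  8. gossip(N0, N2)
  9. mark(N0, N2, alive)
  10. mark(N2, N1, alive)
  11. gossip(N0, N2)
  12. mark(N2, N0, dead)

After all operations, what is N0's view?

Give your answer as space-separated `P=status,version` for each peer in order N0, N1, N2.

Op 1: gossip N1<->N2 -> N1.N0=(alive,v0) N1.N1=(alive,v0) N1.N2=(alive,v0) | N2.N0=(alive,v0) N2.N1=(alive,v0) N2.N2=(alive,v0)
Op 2: N0 marks N1=alive -> (alive,v1)
Op 3: N2 marks N1=suspect -> (suspect,v1)
Op 4: N2 marks N0=dead -> (dead,v1)
Op 5: N0 marks N0=alive -> (alive,v1)
Op 6: gossip N2<->N0 -> N2.N0=(dead,v1) N2.N1=(suspect,v1) N2.N2=(alive,v0) | N0.N0=(alive,v1) N0.N1=(alive,v1) N0.N2=(alive,v0)
Op 7: gossip N0<->N1 -> N0.N0=(alive,v1) N0.N1=(alive,v1) N0.N2=(alive,v0) | N1.N0=(alive,v1) N1.N1=(alive,v1) N1.N2=(alive,v0)
Op 8: gossip N0<->N2 -> N0.N0=(alive,v1) N0.N1=(alive,v1) N0.N2=(alive,v0) | N2.N0=(dead,v1) N2.N1=(suspect,v1) N2.N2=(alive,v0)
Op 9: N0 marks N2=alive -> (alive,v1)
Op 10: N2 marks N1=alive -> (alive,v2)
Op 11: gossip N0<->N2 -> N0.N0=(alive,v1) N0.N1=(alive,v2) N0.N2=(alive,v1) | N2.N0=(dead,v1) N2.N1=(alive,v2) N2.N2=(alive,v1)
Op 12: N2 marks N0=dead -> (dead,v2)

Answer: N0=alive,1 N1=alive,2 N2=alive,1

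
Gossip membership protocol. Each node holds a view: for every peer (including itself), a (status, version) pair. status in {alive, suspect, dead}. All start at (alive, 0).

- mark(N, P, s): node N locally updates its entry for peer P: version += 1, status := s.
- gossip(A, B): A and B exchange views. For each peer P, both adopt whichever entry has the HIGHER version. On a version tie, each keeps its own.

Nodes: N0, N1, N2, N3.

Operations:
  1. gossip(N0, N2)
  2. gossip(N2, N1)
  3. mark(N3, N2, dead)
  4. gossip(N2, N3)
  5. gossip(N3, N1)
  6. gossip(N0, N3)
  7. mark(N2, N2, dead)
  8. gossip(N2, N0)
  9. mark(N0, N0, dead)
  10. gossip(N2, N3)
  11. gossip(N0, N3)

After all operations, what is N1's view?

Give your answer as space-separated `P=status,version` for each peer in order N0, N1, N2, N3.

Op 1: gossip N0<->N2 -> N0.N0=(alive,v0) N0.N1=(alive,v0) N0.N2=(alive,v0) N0.N3=(alive,v0) | N2.N0=(alive,v0) N2.N1=(alive,v0) N2.N2=(alive,v0) N2.N3=(alive,v0)
Op 2: gossip N2<->N1 -> N2.N0=(alive,v0) N2.N1=(alive,v0) N2.N2=(alive,v0) N2.N3=(alive,v0) | N1.N0=(alive,v0) N1.N1=(alive,v0) N1.N2=(alive,v0) N1.N3=(alive,v0)
Op 3: N3 marks N2=dead -> (dead,v1)
Op 4: gossip N2<->N3 -> N2.N0=(alive,v0) N2.N1=(alive,v0) N2.N2=(dead,v1) N2.N3=(alive,v0) | N3.N0=(alive,v0) N3.N1=(alive,v0) N3.N2=(dead,v1) N3.N3=(alive,v0)
Op 5: gossip N3<->N1 -> N3.N0=(alive,v0) N3.N1=(alive,v0) N3.N2=(dead,v1) N3.N3=(alive,v0) | N1.N0=(alive,v0) N1.N1=(alive,v0) N1.N2=(dead,v1) N1.N3=(alive,v0)
Op 6: gossip N0<->N3 -> N0.N0=(alive,v0) N0.N1=(alive,v0) N0.N2=(dead,v1) N0.N3=(alive,v0) | N3.N0=(alive,v0) N3.N1=(alive,v0) N3.N2=(dead,v1) N3.N3=(alive,v0)
Op 7: N2 marks N2=dead -> (dead,v2)
Op 8: gossip N2<->N0 -> N2.N0=(alive,v0) N2.N1=(alive,v0) N2.N2=(dead,v2) N2.N3=(alive,v0) | N0.N0=(alive,v0) N0.N1=(alive,v0) N0.N2=(dead,v2) N0.N3=(alive,v0)
Op 9: N0 marks N0=dead -> (dead,v1)
Op 10: gossip N2<->N3 -> N2.N0=(alive,v0) N2.N1=(alive,v0) N2.N2=(dead,v2) N2.N3=(alive,v0) | N3.N0=(alive,v0) N3.N1=(alive,v0) N3.N2=(dead,v2) N3.N3=(alive,v0)
Op 11: gossip N0<->N3 -> N0.N0=(dead,v1) N0.N1=(alive,v0) N0.N2=(dead,v2) N0.N3=(alive,v0) | N3.N0=(dead,v1) N3.N1=(alive,v0) N3.N2=(dead,v2) N3.N3=(alive,v0)

Answer: N0=alive,0 N1=alive,0 N2=dead,1 N3=alive,0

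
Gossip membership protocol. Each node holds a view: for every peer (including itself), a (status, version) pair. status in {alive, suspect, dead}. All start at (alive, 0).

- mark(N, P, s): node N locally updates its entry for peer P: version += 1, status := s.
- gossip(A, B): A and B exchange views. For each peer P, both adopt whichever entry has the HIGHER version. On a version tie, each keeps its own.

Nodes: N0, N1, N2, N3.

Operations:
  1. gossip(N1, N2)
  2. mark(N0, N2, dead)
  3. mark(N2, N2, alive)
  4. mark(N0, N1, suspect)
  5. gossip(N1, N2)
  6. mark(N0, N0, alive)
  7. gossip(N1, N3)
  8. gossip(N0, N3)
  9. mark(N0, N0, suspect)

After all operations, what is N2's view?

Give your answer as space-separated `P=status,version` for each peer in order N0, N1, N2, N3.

Op 1: gossip N1<->N2 -> N1.N0=(alive,v0) N1.N1=(alive,v0) N1.N2=(alive,v0) N1.N3=(alive,v0) | N2.N0=(alive,v0) N2.N1=(alive,v0) N2.N2=(alive,v0) N2.N3=(alive,v0)
Op 2: N0 marks N2=dead -> (dead,v1)
Op 3: N2 marks N2=alive -> (alive,v1)
Op 4: N0 marks N1=suspect -> (suspect,v1)
Op 5: gossip N1<->N2 -> N1.N0=(alive,v0) N1.N1=(alive,v0) N1.N2=(alive,v1) N1.N3=(alive,v0) | N2.N0=(alive,v0) N2.N1=(alive,v0) N2.N2=(alive,v1) N2.N3=(alive,v0)
Op 6: N0 marks N0=alive -> (alive,v1)
Op 7: gossip N1<->N3 -> N1.N0=(alive,v0) N1.N1=(alive,v0) N1.N2=(alive,v1) N1.N3=(alive,v0) | N3.N0=(alive,v0) N3.N1=(alive,v0) N3.N2=(alive,v1) N3.N3=(alive,v0)
Op 8: gossip N0<->N3 -> N0.N0=(alive,v1) N0.N1=(suspect,v1) N0.N2=(dead,v1) N0.N3=(alive,v0) | N3.N0=(alive,v1) N3.N1=(suspect,v1) N3.N2=(alive,v1) N3.N3=(alive,v0)
Op 9: N0 marks N0=suspect -> (suspect,v2)

Answer: N0=alive,0 N1=alive,0 N2=alive,1 N3=alive,0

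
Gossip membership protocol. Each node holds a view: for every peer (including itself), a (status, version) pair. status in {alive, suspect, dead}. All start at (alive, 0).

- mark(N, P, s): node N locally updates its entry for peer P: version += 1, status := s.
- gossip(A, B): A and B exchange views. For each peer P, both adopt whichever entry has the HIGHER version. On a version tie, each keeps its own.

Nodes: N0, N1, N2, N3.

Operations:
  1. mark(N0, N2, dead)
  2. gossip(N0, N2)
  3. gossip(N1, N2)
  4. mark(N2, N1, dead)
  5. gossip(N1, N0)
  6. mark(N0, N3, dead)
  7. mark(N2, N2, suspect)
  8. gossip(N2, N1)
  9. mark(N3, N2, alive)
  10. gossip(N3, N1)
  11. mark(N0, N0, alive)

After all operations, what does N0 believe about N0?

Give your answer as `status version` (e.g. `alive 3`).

Op 1: N0 marks N2=dead -> (dead,v1)
Op 2: gossip N0<->N2 -> N0.N0=(alive,v0) N0.N1=(alive,v0) N0.N2=(dead,v1) N0.N3=(alive,v0) | N2.N0=(alive,v0) N2.N1=(alive,v0) N2.N2=(dead,v1) N2.N3=(alive,v0)
Op 3: gossip N1<->N2 -> N1.N0=(alive,v0) N1.N1=(alive,v0) N1.N2=(dead,v1) N1.N3=(alive,v0) | N2.N0=(alive,v0) N2.N1=(alive,v0) N2.N2=(dead,v1) N2.N3=(alive,v0)
Op 4: N2 marks N1=dead -> (dead,v1)
Op 5: gossip N1<->N0 -> N1.N0=(alive,v0) N1.N1=(alive,v0) N1.N2=(dead,v1) N1.N3=(alive,v0) | N0.N0=(alive,v0) N0.N1=(alive,v0) N0.N2=(dead,v1) N0.N3=(alive,v0)
Op 6: N0 marks N3=dead -> (dead,v1)
Op 7: N2 marks N2=suspect -> (suspect,v2)
Op 8: gossip N2<->N1 -> N2.N0=(alive,v0) N2.N1=(dead,v1) N2.N2=(suspect,v2) N2.N3=(alive,v0) | N1.N0=(alive,v0) N1.N1=(dead,v1) N1.N2=(suspect,v2) N1.N3=(alive,v0)
Op 9: N3 marks N2=alive -> (alive,v1)
Op 10: gossip N3<->N1 -> N3.N0=(alive,v0) N3.N1=(dead,v1) N3.N2=(suspect,v2) N3.N3=(alive,v0) | N1.N0=(alive,v0) N1.N1=(dead,v1) N1.N2=(suspect,v2) N1.N3=(alive,v0)
Op 11: N0 marks N0=alive -> (alive,v1)

Answer: alive 1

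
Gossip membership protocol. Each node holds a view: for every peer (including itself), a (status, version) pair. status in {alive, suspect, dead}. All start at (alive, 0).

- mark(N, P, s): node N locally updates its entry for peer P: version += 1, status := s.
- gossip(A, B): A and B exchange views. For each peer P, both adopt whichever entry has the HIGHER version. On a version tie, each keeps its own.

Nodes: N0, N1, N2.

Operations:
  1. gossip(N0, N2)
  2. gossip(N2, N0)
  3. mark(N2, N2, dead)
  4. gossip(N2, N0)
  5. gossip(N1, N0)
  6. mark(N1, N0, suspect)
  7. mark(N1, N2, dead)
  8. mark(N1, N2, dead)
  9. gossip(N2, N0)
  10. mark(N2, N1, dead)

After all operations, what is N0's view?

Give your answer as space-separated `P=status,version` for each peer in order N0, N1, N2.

Answer: N0=alive,0 N1=alive,0 N2=dead,1

Derivation:
Op 1: gossip N0<->N2 -> N0.N0=(alive,v0) N0.N1=(alive,v0) N0.N2=(alive,v0) | N2.N0=(alive,v0) N2.N1=(alive,v0) N2.N2=(alive,v0)
Op 2: gossip N2<->N0 -> N2.N0=(alive,v0) N2.N1=(alive,v0) N2.N2=(alive,v0) | N0.N0=(alive,v0) N0.N1=(alive,v0) N0.N2=(alive,v0)
Op 3: N2 marks N2=dead -> (dead,v1)
Op 4: gossip N2<->N0 -> N2.N0=(alive,v0) N2.N1=(alive,v0) N2.N2=(dead,v1) | N0.N0=(alive,v0) N0.N1=(alive,v0) N0.N2=(dead,v1)
Op 5: gossip N1<->N0 -> N1.N0=(alive,v0) N1.N1=(alive,v0) N1.N2=(dead,v1) | N0.N0=(alive,v0) N0.N1=(alive,v0) N0.N2=(dead,v1)
Op 6: N1 marks N0=suspect -> (suspect,v1)
Op 7: N1 marks N2=dead -> (dead,v2)
Op 8: N1 marks N2=dead -> (dead,v3)
Op 9: gossip N2<->N0 -> N2.N0=(alive,v0) N2.N1=(alive,v0) N2.N2=(dead,v1) | N0.N0=(alive,v0) N0.N1=(alive,v0) N0.N2=(dead,v1)
Op 10: N2 marks N1=dead -> (dead,v1)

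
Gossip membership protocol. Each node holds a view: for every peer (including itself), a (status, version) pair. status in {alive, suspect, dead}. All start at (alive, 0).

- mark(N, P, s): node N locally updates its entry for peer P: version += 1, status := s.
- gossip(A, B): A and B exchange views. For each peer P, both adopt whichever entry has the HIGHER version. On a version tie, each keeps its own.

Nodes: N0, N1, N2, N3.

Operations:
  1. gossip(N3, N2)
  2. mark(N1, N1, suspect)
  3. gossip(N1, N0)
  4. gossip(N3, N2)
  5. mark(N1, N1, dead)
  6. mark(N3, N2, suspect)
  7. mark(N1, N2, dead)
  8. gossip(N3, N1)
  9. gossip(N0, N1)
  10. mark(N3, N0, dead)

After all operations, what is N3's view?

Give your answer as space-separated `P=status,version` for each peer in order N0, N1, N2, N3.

Answer: N0=dead,1 N1=dead,2 N2=suspect,1 N3=alive,0

Derivation:
Op 1: gossip N3<->N2 -> N3.N0=(alive,v0) N3.N1=(alive,v0) N3.N2=(alive,v0) N3.N3=(alive,v0) | N2.N0=(alive,v0) N2.N1=(alive,v0) N2.N2=(alive,v0) N2.N3=(alive,v0)
Op 2: N1 marks N1=suspect -> (suspect,v1)
Op 3: gossip N1<->N0 -> N1.N0=(alive,v0) N1.N1=(suspect,v1) N1.N2=(alive,v0) N1.N3=(alive,v0) | N0.N0=(alive,v0) N0.N1=(suspect,v1) N0.N2=(alive,v0) N0.N3=(alive,v0)
Op 4: gossip N3<->N2 -> N3.N0=(alive,v0) N3.N1=(alive,v0) N3.N2=(alive,v0) N3.N3=(alive,v0) | N2.N0=(alive,v0) N2.N1=(alive,v0) N2.N2=(alive,v0) N2.N3=(alive,v0)
Op 5: N1 marks N1=dead -> (dead,v2)
Op 6: N3 marks N2=suspect -> (suspect,v1)
Op 7: N1 marks N2=dead -> (dead,v1)
Op 8: gossip N3<->N1 -> N3.N0=(alive,v0) N3.N1=(dead,v2) N3.N2=(suspect,v1) N3.N3=(alive,v0) | N1.N0=(alive,v0) N1.N1=(dead,v2) N1.N2=(dead,v1) N1.N3=(alive,v0)
Op 9: gossip N0<->N1 -> N0.N0=(alive,v0) N0.N1=(dead,v2) N0.N2=(dead,v1) N0.N3=(alive,v0) | N1.N0=(alive,v0) N1.N1=(dead,v2) N1.N2=(dead,v1) N1.N3=(alive,v0)
Op 10: N3 marks N0=dead -> (dead,v1)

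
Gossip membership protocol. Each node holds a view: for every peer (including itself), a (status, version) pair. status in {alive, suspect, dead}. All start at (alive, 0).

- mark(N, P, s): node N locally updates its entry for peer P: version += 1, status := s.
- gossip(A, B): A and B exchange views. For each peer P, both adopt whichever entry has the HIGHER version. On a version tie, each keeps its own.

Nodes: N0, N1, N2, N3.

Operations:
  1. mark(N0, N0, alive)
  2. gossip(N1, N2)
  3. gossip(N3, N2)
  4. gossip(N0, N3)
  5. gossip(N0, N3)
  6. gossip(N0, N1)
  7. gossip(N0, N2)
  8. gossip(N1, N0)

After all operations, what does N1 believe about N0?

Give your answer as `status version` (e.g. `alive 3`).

Op 1: N0 marks N0=alive -> (alive,v1)
Op 2: gossip N1<->N2 -> N1.N0=(alive,v0) N1.N1=(alive,v0) N1.N2=(alive,v0) N1.N3=(alive,v0) | N2.N0=(alive,v0) N2.N1=(alive,v0) N2.N2=(alive,v0) N2.N3=(alive,v0)
Op 3: gossip N3<->N2 -> N3.N0=(alive,v0) N3.N1=(alive,v0) N3.N2=(alive,v0) N3.N3=(alive,v0) | N2.N0=(alive,v0) N2.N1=(alive,v0) N2.N2=(alive,v0) N2.N3=(alive,v0)
Op 4: gossip N0<->N3 -> N0.N0=(alive,v1) N0.N1=(alive,v0) N0.N2=(alive,v0) N0.N3=(alive,v0) | N3.N0=(alive,v1) N3.N1=(alive,v0) N3.N2=(alive,v0) N3.N3=(alive,v0)
Op 5: gossip N0<->N3 -> N0.N0=(alive,v1) N0.N1=(alive,v0) N0.N2=(alive,v0) N0.N3=(alive,v0) | N3.N0=(alive,v1) N3.N1=(alive,v0) N3.N2=(alive,v0) N3.N3=(alive,v0)
Op 6: gossip N0<->N1 -> N0.N0=(alive,v1) N0.N1=(alive,v0) N0.N2=(alive,v0) N0.N3=(alive,v0) | N1.N0=(alive,v1) N1.N1=(alive,v0) N1.N2=(alive,v0) N1.N3=(alive,v0)
Op 7: gossip N0<->N2 -> N0.N0=(alive,v1) N0.N1=(alive,v0) N0.N2=(alive,v0) N0.N3=(alive,v0) | N2.N0=(alive,v1) N2.N1=(alive,v0) N2.N2=(alive,v0) N2.N3=(alive,v0)
Op 8: gossip N1<->N0 -> N1.N0=(alive,v1) N1.N1=(alive,v0) N1.N2=(alive,v0) N1.N3=(alive,v0) | N0.N0=(alive,v1) N0.N1=(alive,v0) N0.N2=(alive,v0) N0.N3=(alive,v0)

Answer: alive 1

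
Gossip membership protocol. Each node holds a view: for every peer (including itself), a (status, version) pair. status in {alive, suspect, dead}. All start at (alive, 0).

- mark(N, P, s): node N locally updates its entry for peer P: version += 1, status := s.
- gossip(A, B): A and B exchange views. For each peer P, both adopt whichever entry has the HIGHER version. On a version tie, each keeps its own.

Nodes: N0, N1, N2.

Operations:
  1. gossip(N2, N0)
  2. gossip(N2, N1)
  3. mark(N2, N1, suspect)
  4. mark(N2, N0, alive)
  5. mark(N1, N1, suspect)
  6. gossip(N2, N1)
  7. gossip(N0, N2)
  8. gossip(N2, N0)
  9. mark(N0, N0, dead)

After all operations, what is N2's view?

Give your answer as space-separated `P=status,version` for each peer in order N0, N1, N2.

Answer: N0=alive,1 N1=suspect,1 N2=alive,0

Derivation:
Op 1: gossip N2<->N0 -> N2.N0=(alive,v0) N2.N1=(alive,v0) N2.N2=(alive,v0) | N0.N0=(alive,v0) N0.N1=(alive,v0) N0.N2=(alive,v0)
Op 2: gossip N2<->N1 -> N2.N0=(alive,v0) N2.N1=(alive,v0) N2.N2=(alive,v0) | N1.N0=(alive,v0) N1.N1=(alive,v0) N1.N2=(alive,v0)
Op 3: N2 marks N1=suspect -> (suspect,v1)
Op 4: N2 marks N0=alive -> (alive,v1)
Op 5: N1 marks N1=suspect -> (suspect,v1)
Op 6: gossip N2<->N1 -> N2.N0=(alive,v1) N2.N1=(suspect,v1) N2.N2=(alive,v0) | N1.N0=(alive,v1) N1.N1=(suspect,v1) N1.N2=(alive,v0)
Op 7: gossip N0<->N2 -> N0.N0=(alive,v1) N0.N1=(suspect,v1) N0.N2=(alive,v0) | N2.N0=(alive,v1) N2.N1=(suspect,v1) N2.N2=(alive,v0)
Op 8: gossip N2<->N0 -> N2.N0=(alive,v1) N2.N1=(suspect,v1) N2.N2=(alive,v0) | N0.N0=(alive,v1) N0.N1=(suspect,v1) N0.N2=(alive,v0)
Op 9: N0 marks N0=dead -> (dead,v2)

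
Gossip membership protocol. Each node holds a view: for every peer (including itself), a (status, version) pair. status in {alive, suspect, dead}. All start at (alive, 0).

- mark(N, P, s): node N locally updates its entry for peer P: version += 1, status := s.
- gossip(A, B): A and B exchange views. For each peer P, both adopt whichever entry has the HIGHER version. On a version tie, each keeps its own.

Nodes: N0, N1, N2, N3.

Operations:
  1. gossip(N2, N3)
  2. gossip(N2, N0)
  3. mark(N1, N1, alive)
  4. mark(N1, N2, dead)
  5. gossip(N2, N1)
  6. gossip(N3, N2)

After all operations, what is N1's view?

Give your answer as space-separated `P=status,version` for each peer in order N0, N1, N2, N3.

Op 1: gossip N2<->N3 -> N2.N0=(alive,v0) N2.N1=(alive,v0) N2.N2=(alive,v0) N2.N3=(alive,v0) | N3.N0=(alive,v0) N3.N1=(alive,v0) N3.N2=(alive,v0) N3.N3=(alive,v0)
Op 2: gossip N2<->N0 -> N2.N0=(alive,v0) N2.N1=(alive,v0) N2.N2=(alive,v0) N2.N3=(alive,v0) | N0.N0=(alive,v0) N0.N1=(alive,v0) N0.N2=(alive,v0) N0.N3=(alive,v0)
Op 3: N1 marks N1=alive -> (alive,v1)
Op 4: N1 marks N2=dead -> (dead,v1)
Op 5: gossip N2<->N1 -> N2.N0=(alive,v0) N2.N1=(alive,v1) N2.N2=(dead,v1) N2.N3=(alive,v0) | N1.N0=(alive,v0) N1.N1=(alive,v1) N1.N2=(dead,v1) N1.N3=(alive,v0)
Op 6: gossip N3<->N2 -> N3.N0=(alive,v0) N3.N1=(alive,v1) N3.N2=(dead,v1) N3.N3=(alive,v0) | N2.N0=(alive,v0) N2.N1=(alive,v1) N2.N2=(dead,v1) N2.N3=(alive,v0)

Answer: N0=alive,0 N1=alive,1 N2=dead,1 N3=alive,0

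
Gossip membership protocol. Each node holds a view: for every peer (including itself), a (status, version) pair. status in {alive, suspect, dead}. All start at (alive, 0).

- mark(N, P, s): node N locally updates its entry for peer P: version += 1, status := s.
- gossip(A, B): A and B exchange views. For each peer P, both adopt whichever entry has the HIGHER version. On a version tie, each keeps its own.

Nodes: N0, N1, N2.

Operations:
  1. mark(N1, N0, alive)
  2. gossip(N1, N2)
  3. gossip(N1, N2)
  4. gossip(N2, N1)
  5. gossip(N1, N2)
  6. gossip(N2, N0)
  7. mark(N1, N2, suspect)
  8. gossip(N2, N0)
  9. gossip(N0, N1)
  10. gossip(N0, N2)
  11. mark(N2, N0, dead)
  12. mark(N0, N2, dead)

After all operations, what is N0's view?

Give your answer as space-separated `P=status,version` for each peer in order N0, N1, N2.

Op 1: N1 marks N0=alive -> (alive,v1)
Op 2: gossip N1<->N2 -> N1.N0=(alive,v1) N1.N1=(alive,v0) N1.N2=(alive,v0) | N2.N0=(alive,v1) N2.N1=(alive,v0) N2.N2=(alive,v0)
Op 3: gossip N1<->N2 -> N1.N0=(alive,v1) N1.N1=(alive,v0) N1.N2=(alive,v0) | N2.N0=(alive,v1) N2.N1=(alive,v0) N2.N2=(alive,v0)
Op 4: gossip N2<->N1 -> N2.N0=(alive,v1) N2.N1=(alive,v0) N2.N2=(alive,v0) | N1.N0=(alive,v1) N1.N1=(alive,v0) N1.N2=(alive,v0)
Op 5: gossip N1<->N2 -> N1.N0=(alive,v1) N1.N1=(alive,v0) N1.N2=(alive,v0) | N2.N0=(alive,v1) N2.N1=(alive,v0) N2.N2=(alive,v0)
Op 6: gossip N2<->N0 -> N2.N0=(alive,v1) N2.N1=(alive,v0) N2.N2=(alive,v0) | N0.N0=(alive,v1) N0.N1=(alive,v0) N0.N2=(alive,v0)
Op 7: N1 marks N2=suspect -> (suspect,v1)
Op 8: gossip N2<->N0 -> N2.N0=(alive,v1) N2.N1=(alive,v0) N2.N2=(alive,v0) | N0.N0=(alive,v1) N0.N1=(alive,v0) N0.N2=(alive,v0)
Op 9: gossip N0<->N1 -> N0.N0=(alive,v1) N0.N1=(alive,v0) N0.N2=(suspect,v1) | N1.N0=(alive,v1) N1.N1=(alive,v0) N1.N2=(suspect,v1)
Op 10: gossip N0<->N2 -> N0.N0=(alive,v1) N0.N1=(alive,v0) N0.N2=(suspect,v1) | N2.N0=(alive,v1) N2.N1=(alive,v0) N2.N2=(suspect,v1)
Op 11: N2 marks N0=dead -> (dead,v2)
Op 12: N0 marks N2=dead -> (dead,v2)

Answer: N0=alive,1 N1=alive,0 N2=dead,2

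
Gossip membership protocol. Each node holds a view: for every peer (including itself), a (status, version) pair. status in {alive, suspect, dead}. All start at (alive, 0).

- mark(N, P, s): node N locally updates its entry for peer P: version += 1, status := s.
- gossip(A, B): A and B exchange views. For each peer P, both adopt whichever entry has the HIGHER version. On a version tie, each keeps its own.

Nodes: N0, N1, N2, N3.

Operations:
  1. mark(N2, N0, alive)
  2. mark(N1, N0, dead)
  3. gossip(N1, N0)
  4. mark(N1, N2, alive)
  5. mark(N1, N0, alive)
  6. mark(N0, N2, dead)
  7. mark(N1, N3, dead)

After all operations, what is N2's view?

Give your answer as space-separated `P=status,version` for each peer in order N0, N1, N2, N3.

Answer: N0=alive,1 N1=alive,0 N2=alive,0 N3=alive,0

Derivation:
Op 1: N2 marks N0=alive -> (alive,v1)
Op 2: N1 marks N0=dead -> (dead,v1)
Op 3: gossip N1<->N0 -> N1.N0=(dead,v1) N1.N1=(alive,v0) N1.N2=(alive,v0) N1.N3=(alive,v0) | N0.N0=(dead,v1) N0.N1=(alive,v0) N0.N2=(alive,v0) N0.N3=(alive,v0)
Op 4: N1 marks N2=alive -> (alive,v1)
Op 5: N1 marks N0=alive -> (alive,v2)
Op 6: N0 marks N2=dead -> (dead,v1)
Op 7: N1 marks N3=dead -> (dead,v1)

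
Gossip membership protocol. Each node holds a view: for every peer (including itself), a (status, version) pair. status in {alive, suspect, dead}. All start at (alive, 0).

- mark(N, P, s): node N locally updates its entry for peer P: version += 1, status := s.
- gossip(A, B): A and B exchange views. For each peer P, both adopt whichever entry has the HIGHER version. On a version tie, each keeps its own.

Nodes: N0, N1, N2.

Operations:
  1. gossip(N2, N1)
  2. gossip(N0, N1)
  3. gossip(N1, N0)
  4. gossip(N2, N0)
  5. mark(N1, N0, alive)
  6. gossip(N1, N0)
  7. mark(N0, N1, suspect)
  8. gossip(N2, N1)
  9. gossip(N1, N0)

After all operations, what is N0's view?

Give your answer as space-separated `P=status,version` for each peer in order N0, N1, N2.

Answer: N0=alive,1 N1=suspect,1 N2=alive,0

Derivation:
Op 1: gossip N2<->N1 -> N2.N0=(alive,v0) N2.N1=(alive,v0) N2.N2=(alive,v0) | N1.N0=(alive,v0) N1.N1=(alive,v0) N1.N2=(alive,v0)
Op 2: gossip N0<->N1 -> N0.N0=(alive,v0) N0.N1=(alive,v0) N0.N2=(alive,v0) | N1.N0=(alive,v0) N1.N1=(alive,v0) N1.N2=(alive,v0)
Op 3: gossip N1<->N0 -> N1.N0=(alive,v0) N1.N1=(alive,v0) N1.N2=(alive,v0) | N0.N0=(alive,v0) N0.N1=(alive,v0) N0.N2=(alive,v0)
Op 4: gossip N2<->N0 -> N2.N0=(alive,v0) N2.N1=(alive,v0) N2.N2=(alive,v0) | N0.N0=(alive,v0) N0.N1=(alive,v0) N0.N2=(alive,v0)
Op 5: N1 marks N0=alive -> (alive,v1)
Op 6: gossip N1<->N0 -> N1.N0=(alive,v1) N1.N1=(alive,v0) N1.N2=(alive,v0) | N0.N0=(alive,v1) N0.N1=(alive,v0) N0.N2=(alive,v0)
Op 7: N0 marks N1=suspect -> (suspect,v1)
Op 8: gossip N2<->N1 -> N2.N0=(alive,v1) N2.N1=(alive,v0) N2.N2=(alive,v0) | N1.N0=(alive,v1) N1.N1=(alive,v0) N1.N2=(alive,v0)
Op 9: gossip N1<->N0 -> N1.N0=(alive,v1) N1.N1=(suspect,v1) N1.N2=(alive,v0) | N0.N0=(alive,v1) N0.N1=(suspect,v1) N0.N2=(alive,v0)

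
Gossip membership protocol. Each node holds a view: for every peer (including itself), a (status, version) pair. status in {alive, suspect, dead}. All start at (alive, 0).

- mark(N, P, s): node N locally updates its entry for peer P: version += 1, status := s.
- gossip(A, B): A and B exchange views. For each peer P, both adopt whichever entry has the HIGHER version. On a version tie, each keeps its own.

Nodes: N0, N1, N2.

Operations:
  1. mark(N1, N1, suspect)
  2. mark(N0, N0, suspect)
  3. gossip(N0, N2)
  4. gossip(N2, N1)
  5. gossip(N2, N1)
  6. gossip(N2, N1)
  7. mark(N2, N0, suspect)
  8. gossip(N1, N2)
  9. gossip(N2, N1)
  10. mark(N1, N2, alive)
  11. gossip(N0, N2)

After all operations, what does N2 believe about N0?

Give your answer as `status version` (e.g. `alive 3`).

Answer: suspect 2

Derivation:
Op 1: N1 marks N1=suspect -> (suspect,v1)
Op 2: N0 marks N0=suspect -> (suspect,v1)
Op 3: gossip N0<->N2 -> N0.N0=(suspect,v1) N0.N1=(alive,v0) N0.N2=(alive,v0) | N2.N0=(suspect,v1) N2.N1=(alive,v0) N2.N2=(alive,v0)
Op 4: gossip N2<->N1 -> N2.N0=(suspect,v1) N2.N1=(suspect,v1) N2.N2=(alive,v0) | N1.N0=(suspect,v1) N1.N1=(suspect,v1) N1.N2=(alive,v0)
Op 5: gossip N2<->N1 -> N2.N0=(suspect,v1) N2.N1=(suspect,v1) N2.N2=(alive,v0) | N1.N0=(suspect,v1) N1.N1=(suspect,v1) N1.N2=(alive,v0)
Op 6: gossip N2<->N1 -> N2.N0=(suspect,v1) N2.N1=(suspect,v1) N2.N2=(alive,v0) | N1.N0=(suspect,v1) N1.N1=(suspect,v1) N1.N2=(alive,v0)
Op 7: N2 marks N0=suspect -> (suspect,v2)
Op 8: gossip N1<->N2 -> N1.N0=(suspect,v2) N1.N1=(suspect,v1) N1.N2=(alive,v0) | N2.N0=(suspect,v2) N2.N1=(suspect,v1) N2.N2=(alive,v0)
Op 9: gossip N2<->N1 -> N2.N0=(suspect,v2) N2.N1=(suspect,v1) N2.N2=(alive,v0) | N1.N0=(suspect,v2) N1.N1=(suspect,v1) N1.N2=(alive,v0)
Op 10: N1 marks N2=alive -> (alive,v1)
Op 11: gossip N0<->N2 -> N0.N0=(suspect,v2) N0.N1=(suspect,v1) N0.N2=(alive,v0) | N2.N0=(suspect,v2) N2.N1=(suspect,v1) N2.N2=(alive,v0)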